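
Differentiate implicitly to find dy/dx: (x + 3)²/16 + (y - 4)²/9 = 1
Differentiate both sides with respect to x, treating y as y(x). By the chain rule, any term containing y contributes a factor of y' = dy/dx when we differentiate it.

Move every term to one side and write the relation as F(x, y) = 0. Term by term,
  d/dx[(x + 3)^2/16] = x/8 + 3/8
  d/dx[(y - 4)^2/9] = 2·y'(y - 4)/9
  d/dx[-1] = 0

The pieces without y' make up ∂F/∂x and the coefficient of y' is ∂F/∂y:
  ∂F/∂x = x/8 + 3/8,
  ∂F/∂y = 2y/9 - 8/9.

Since d/dx[F] = ∂F/∂x + (∂F/∂y)·y' = 0, solve for y':
  (∂F/∂y)·y' = -∂F/∂x
  dy/dx = -(∂F/∂x)/(∂F/∂y) = -(x/8 + 3/8)/(2y/9 - 8/9)
        = -((x + 3)/8)/(2(y - 4)/9) = 9(-x - 3)/(16(y - 4))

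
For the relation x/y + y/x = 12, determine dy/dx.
Differentiate both sides with respect to x, treating y as y(x). By the chain rule, any term containing y contributes a factor of y' = dy/dx when we differentiate it.

Move every term to one side and write the relation as F(x, y) = 0. Term by term,
  d/dx[x/y] = -x·y'/y^2 + 1/y
  d/dx[y/x] = y'/x - y/x^2
  d/dx[-12] = 0

The pieces without y' make up ∂F/∂x and the coefficient of y' is ∂F/∂y:
  ∂F/∂x = 1/y - y/x^2,
  ∂F/∂y = -x/y^2 + 1/x.

Since d/dx[F] = ∂F/∂x + (∂F/∂y)·y' = 0, solve for y':
  (∂F/∂y)·y' = -∂F/∂x
  dy/dx = -(∂F/∂x)/(∂F/∂y) = -(1/y - y/x^2)/(-x/y^2 + 1/x)
        = -((x - y)(x + y)/(x^2y))/(-(x - y)(x + y)/(xy^2)) = y/x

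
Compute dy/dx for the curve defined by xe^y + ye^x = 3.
Differentiate both sides with respect to x, treating y as y(x). By the chain rule, any term containing y contributes a factor of y' = dy/dx when we differentiate it.

Move every term to one side and write the relation as F(x, y) = 0. Term by term,
  d/dx[x·e^(y)] = x·y'·e^(y) + e^(y)
  d/dx[y·e^(x)] = y·e^(x) + y'·e^(x)
  d/dx[-3] = 0

The pieces without y' make up ∂F/∂x and the coefficient of y' is ∂F/∂y:
  ∂F/∂x = y·e^(x) + e^(y),
  ∂F/∂y = x·e^(y) + e^(x).

Since d/dx[F] = ∂F/∂x + (∂F/∂y)·y' = 0, solve for y':
  (∂F/∂y)·y' = -∂F/∂x
  dy/dx = -(∂F/∂x)/(∂F/∂y) = -(y·e^(x) + e^(y))/(x·e^(y) + e^(x)) = (-y·e^(x) - e^(y))/(x·e^(y) + e^(x))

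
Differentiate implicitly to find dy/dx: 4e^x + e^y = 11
Apply d/dx to both sides, remembering that y depends on x. Each occurrence of y therefore brings in a y' = dy/dx via the chain rule.

With F(x, y) equal to the left-hand side minus the right, differentiate F term by term:
  d/dx[4e^(x)] = 4e^(x)
  d/dx[e^(y)] = y'·e^(y)
  d/dx[-11] = 0
Adding these up, d/dx[F] = 0 becomes
  (4e^(x)) + (e^(y))·y' = 0,
so isolating y',
  dy/dx = -(4e^(x))/(e^(y)) = -4e^(x - y)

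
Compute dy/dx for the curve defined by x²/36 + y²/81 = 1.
Apply d/dx to both sides, remembering that y depends on x. Each occurrence of y therefore brings in a y' = dy/dx via the chain rule.

With F(x, y) equal to the left-hand side minus the right, differentiate F term by term:
  d/dx[x^2/36] = x/18
  d/dx[y^2/81] = 2y·y'/81
  d/dx[-1] = 0
Adding these up, d/dx[F] = 0 becomes
  (x/18) + (2y/81)·y' = 0,
so isolating y',
  dy/dx = -(x/18)/(2y/81) = -9x/(4y)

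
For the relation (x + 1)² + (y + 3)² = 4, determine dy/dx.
Differentiate both sides with respect to x, treating y as y(x). By the chain rule, any term containing y contributes a factor of y' = dy/dx when we differentiate it.

Move every term to one side and write the relation as F(x, y) = 0. Term by term,
  d/dx[(x + 1)^2] = 2x + 2
  d/dx[(y + 3)^2] = 2·y'(y + 3)
  d/dx[-4] = 0

The pieces without y' make up ∂F/∂x and the coefficient of y' is ∂F/∂y:
  ∂F/∂x = 2x + 2,
  ∂F/∂y = 2y + 6.

Since d/dx[F] = ∂F/∂x + (∂F/∂y)·y' = 0, solve for y':
  (∂F/∂y)·y' = -∂F/∂x
  dy/dx = -(∂F/∂x)/(∂F/∂y) = -(2x + 2)/(2y + 6) = (-x - 1)/(y + 3)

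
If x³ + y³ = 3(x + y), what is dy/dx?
Differentiate both sides with respect to x, treating y as y(x). By the chain rule, any term containing y contributes a factor of y' = dy/dx when we differentiate it.

Move every term to one side and write the relation as F(x, y) = 0. Term by term,
  d/dx[x^3] = 3x^2
  d/dx[-3x] = -3
  d/dx[y^3] = 3y^2·y'
  d/dx[-3y] = -3·y'

The pieces without y' make up ∂F/∂x and the coefficient of y' is ∂F/∂y:
  ∂F/∂x = 3x^2 - 3,
  ∂F/∂y = 3y^2 - 3.

Since d/dx[F] = ∂F/∂x + (∂F/∂y)·y' = 0, solve for y':
  (∂F/∂y)·y' = -∂F/∂x
  dy/dx = -(∂F/∂x)/(∂F/∂y) = -(3x^2 - 3)/(3y^2 - 3) = (1 - x^2)/(y^2 - 1)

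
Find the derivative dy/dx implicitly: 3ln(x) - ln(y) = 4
Take d/dx of both sides. Since y is implicitly a function of x, the chain rule attaches a y' = dy/dx factor whenever we differentiate through y.

Set F(x, y) = (left side) − (right side), so the curve is F = 0. Differentiating each term of F:
  d/dx[3ln(x)] = 3/x
  d/dx[-ln(y)] = -y'/y
  d/dx[-4] = 0

Collecting, the y'-free part is the partial derivative in x and the y' coefficient is the partial derivative in y:
  ∂F/∂x = 3/x
  ∂F/∂y = -1/y

so d/dx[F(x, y(x))] = ∂F/∂x + (∂F/∂y)·y' = 0. Rearranging,
  dy/dx = -(∂F/∂x)/(∂F/∂y) = -(3/x)/(-1/y) = 3y/x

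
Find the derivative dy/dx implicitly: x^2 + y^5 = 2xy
Take d/dx of both sides. Since y is implicitly a function of x, the chain rule attaches a y' = dy/dx factor whenever we differentiate through y.

Set F(x, y) = (left side) − (right side), so the curve is F = 0. Differentiating each term of F:
  d/dx[x^2] = 2x
  d/dx[-2xy] = -2x·y' - 2y
  d/dx[y^5] = 5y^4·y'

Collecting, the y'-free part is the partial derivative in x and the y' coefficient is the partial derivative in y:
  ∂F/∂x = 2x - 2y
  ∂F/∂y = -2x + 5y^4

so d/dx[F(x, y(x))] = ∂F/∂x + (∂F/∂y)·y' = 0. Rearranging,
  dy/dx = -(∂F/∂x)/(∂F/∂y) = -(2x - 2y)/(-2x + 5y^4) = 2(x - y)/(2x - 5y^4)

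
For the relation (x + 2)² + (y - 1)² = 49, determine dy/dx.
Apply d/dx to both sides, remembering that y depends on x. Each occurrence of y therefore brings in a y' = dy/dx via the chain rule.

With F(x, y) equal to the left-hand side minus the right, differentiate F term by term:
  d/dx[(x + 2)^2] = 2x + 4
  d/dx[(y - 1)^2] = 2·y'(y - 1)
  d/dx[-49] = 0
Adding these up, d/dx[F] = 0 becomes
  (2x + 4) + (2y - 2)·y' = 0,
so isolating y',
  dy/dx = -(2x + 4)/(2y - 2) = (-x - 2)/(y - 1)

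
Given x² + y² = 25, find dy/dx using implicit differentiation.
Apply d/dx to both sides, remembering that y depends on x. Each occurrence of y therefore brings in a y' = dy/dx via the chain rule.

With F(x, y) equal to the left-hand side minus the right, differentiate F term by term:
  d/dx[x^2] = 2x
  d/dx[y^2] = 2y·y'
  d/dx[-25] = 0
Adding these up, d/dx[F] = 0 becomes
  (2x) + (2y)·y' = 0,
so isolating y',
  dy/dx = -(2x)/(2y) = -x/y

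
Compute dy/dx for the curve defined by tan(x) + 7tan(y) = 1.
Apply d/dx to both sides, remembering that y depends on x. Each occurrence of y therefore brings in a y' = dy/dx via the chain rule.

With F(x, y) equal to the left-hand side minus the right, differentiate F term by term:
  d/dx[tan(x)] = tan(x)^2 + 1
  d/dx[7tan(y)] = 7·y'(tan(y)^2 + 1)
  d/dx[-1] = 0
Adding these up, d/dx[F] = 0 becomes
  (tan(x)^2 + 1) + (7tan(y)^2 + 7)·y' = 0,
so isolating y',
  dy/dx = -(tan(x)^2 + 1)/(7tan(y)^2 + 7) = -cos(y)^2/(7cos(x)^2)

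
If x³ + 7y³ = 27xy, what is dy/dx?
Apply d/dx to both sides, remembering that y depends on x. Each occurrence of y therefore brings in a y' = dy/dx via the chain rule.

With F(x, y) equal to the left-hand side minus the right, differentiate F term by term:
  d/dx[x^3] = 3x^2
  d/dx[-27xy] = -27x·y' - 27y
  d/dx[7y^3] = 21y^2·y'
Adding these up, d/dx[F] = 0 becomes
  (3x^2 - 27y) + (-27x + 21y^2)·y' = 0,
so isolating y',
  dy/dx = -(3x^2 - 27y)/(-27x + 21y^2) = (x^2 - 9y)/(9x - 7y^2)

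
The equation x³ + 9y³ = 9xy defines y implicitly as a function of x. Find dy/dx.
Differentiate both sides with respect to x, treating y as y(x). By the chain rule, any term containing y contributes a factor of y' = dy/dx when we differentiate it.

Move every term to one side and write the relation as F(x, y) = 0. Term by term,
  d/dx[x^3] = 3x^2
  d/dx[-9xy] = -9x·y' - 9y
  d/dx[9y^3] = 27y^2·y'

The pieces without y' make up ∂F/∂x and the coefficient of y' is ∂F/∂y:
  ∂F/∂x = 3x^2 - 9y,
  ∂F/∂y = -9x + 27y^2.

Since d/dx[F] = ∂F/∂x + (∂F/∂y)·y' = 0, solve for y':
  (∂F/∂y)·y' = -∂F/∂x
  dy/dx = -(∂F/∂x)/(∂F/∂y) = -(3x^2 - 9y)/(-9x + 27y^2) = (x^2/3 - y)/(x - 3y^2)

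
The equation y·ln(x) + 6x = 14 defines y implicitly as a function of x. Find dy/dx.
Apply d/dx to both sides, remembering that y depends on x. Each occurrence of y therefore brings in a y' = dy/dx via the chain rule.

With F(x, y) equal to the left-hand side minus the right, differentiate F term by term:
  d/dx[6x] = 6
  d/dx[y·ln(x)] = y'·ln(x) + y/x
  d/dx[-14] = 0
Adding these up, d/dx[F] = 0 becomes
  (6 + y/x) + (ln(x))·y' = 0,
so isolating y',
  dy/dx = -(6 + y/x)/(ln(x))
        = -((6x + y)/x)/(ln(x)) = (-6x - y)/(x·ln(x))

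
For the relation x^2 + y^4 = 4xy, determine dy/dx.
Apply d/dx to both sides, remembering that y depends on x. Each occurrence of y therefore brings in a y' = dy/dx via the chain rule.

With F(x, y) equal to the left-hand side minus the right, differentiate F term by term:
  d/dx[x^2] = 2x
  d/dx[-4xy] = -4x·y' - 4y
  d/dx[y^4] = 4y^3·y'
Adding these up, d/dx[F] = 0 becomes
  (2x - 4y) + (-4x + 4y^3)·y' = 0,
so isolating y',
  dy/dx = -(2x - 4y)/(-4x + 4y^3) = (x/2 - y)/(x - y^3)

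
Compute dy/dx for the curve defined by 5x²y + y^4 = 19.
Take d/dx of both sides. Since y is implicitly a function of x, the chain rule attaches a y' = dy/dx factor whenever we differentiate through y.

Set F(x, y) = (left side) − (right side), so the curve is F = 0. Differentiating each term of F:
  d/dx[5x^2y] = 5x^2·y' + 10xy
  d/dx[y^4] = 4y^3·y'
  d/dx[-19] = 0

Collecting, the y'-free part is the partial derivative in x and the y' coefficient is the partial derivative in y:
  ∂F/∂x = 10xy
  ∂F/∂y = 5x^2 + 4y^3

so d/dx[F(x, y(x))] = ∂F/∂x + (∂F/∂y)·y' = 0. Rearranging,
  dy/dx = -(∂F/∂x)/(∂F/∂y) = -(10xy)/(5x^2 + 4y^3) = -10xy/(5x^2 + 4y^3)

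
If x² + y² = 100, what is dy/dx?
Differentiate both sides with respect to x, treating y as y(x). By the chain rule, any term containing y contributes a factor of y' = dy/dx when we differentiate it.

Move every term to one side and write the relation as F(x, y) = 0. Term by term,
  d/dx[x^2] = 2x
  d/dx[y^2] = 2y·y'
  d/dx[-100] = 0

The pieces without y' make up ∂F/∂x and the coefficient of y' is ∂F/∂y:
  ∂F/∂x = 2x,
  ∂F/∂y = 2y.

Since d/dx[F] = ∂F/∂x + (∂F/∂y)·y' = 0, solve for y':
  (∂F/∂y)·y' = -∂F/∂x
  dy/dx = -(∂F/∂x)/(∂F/∂y) = -(2x)/(2y) = -x/y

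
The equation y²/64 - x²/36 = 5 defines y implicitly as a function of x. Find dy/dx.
Apply d/dx to both sides, remembering that y depends on x. Each occurrence of y therefore brings in a y' = dy/dx via the chain rule.

With F(x, y) equal to the left-hand side minus the right, differentiate F term by term:
  d/dx[-x^2/36] = -x/18
  d/dx[y^2/64] = y·y'/32
  d/dx[-5] = 0
Adding these up, d/dx[F] = 0 becomes
  (-x/18) + (y/32)·y' = 0,
so isolating y',
  dy/dx = -(-x/18)/(y/32) = 16x/(9y)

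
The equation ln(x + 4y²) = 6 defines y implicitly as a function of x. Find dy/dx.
Apply d/dx to both sides, remembering that y depends on x. Each occurrence of y therefore brings in a y' = dy/dx via the chain rule.

With F(x, y) equal to the left-hand side minus the right, differentiate F term by term:
  d/dx[ln(x + 4y^2)] = (8y·y' + 1)/(x + 4y^2)
  d/dx[-6] = 0
Adding these up, d/dx[F] = 0 becomes
  (1/(x + 4y^2)) + (8y/(x + 4y^2))·y' = 0,
so isolating y',
  dy/dx = -(1/(x + 4y^2))/(8y/(x + 4y^2)) = -1/(8y)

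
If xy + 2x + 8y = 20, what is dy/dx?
Differentiate both sides with respect to x, treating y as y(x). By the chain rule, any term containing y contributes a factor of y' = dy/dx when we differentiate it.

Move every term to one side and write the relation as F(x, y) = 0. Term by term,
  d/dx[xy] = x·y' + y
  d/dx[2x] = 2
  d/dx[8y] = 8·y'
  d/dx[-20] = 0

The pieces without y' make up ∂F/∂x and the coefficient of y' is ∂F/∂y:
  ∂F/∂x = y + 2,
  ∂F/∂y = x + 8.

Since d/dx[F] = ∂F/∂x + (∂F/∂y)·y' = 0, solve for y':
  (∂F/∂y)·y' = -∂F/∂x
  dy/dx = -(∂F/∂x)/(∂F/∂y) = -(y + 2)/(x + 8) = (-y - 2)/(x + 8)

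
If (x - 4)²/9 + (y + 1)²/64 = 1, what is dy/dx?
Apply d/dx to both sides, remembering that y depends on x. Each occurrence of y therefore brings in a y' = dy/dx via the chain rule.

With F(x, y) equal to the left-hand side minus the right, differentiate F term by term:
  d/dx[(x - 4)^2/9] = 2x/9 - 8/9
  d/dx[(y + 1)^2/64] = y'(y + 1)/32
  d/dx[-1] = 0
Adding these up, d/dx[F] = 0 becomes
  (2x/9 - 8/9) + (y/32 + 1/32)·y' = 0,
so isolating y',
  dy/dx = -(2x/9 - 8/9)/(y/32 + 1/32)
        = -(2(x - 4)/9)/((y + 1)/32) = 64(4 - x)/(9(y + 1))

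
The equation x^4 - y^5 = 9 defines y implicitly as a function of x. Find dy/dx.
Differentiate both sides with respect to x, treating y as y(x). By the chain rule, any term containing y contributes a factor of y' = dy/dx when we differentiate it.

Move every term to one side and write the relation as F(x, y) = 0. Term by term,
  d/dx[x^4] = 4x^3
  d/dx[-y^5] = -5y^4·y'
  d/dx[-9] = 0

The pieces without y' make up ∂F/∂x and the coefficient of y' is ∂F/∂y:
  ∂F/∂x = 4x^3,
  ∂F/∂y = -5y^4.

Since d/dx[F] = ∂F/∂x + (∂F/∂y)·y' = 0, solve for y':
  (∂F/∂y)·y' = -∂F/∂x
  dy/dx = -(∂F/∂x)/(∂F/∂y) = -(4x^3)/(-5y^4) = 4x^3/(5y^4)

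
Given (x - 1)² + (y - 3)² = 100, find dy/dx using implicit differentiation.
Apply d/dx to both sides, remembering that y depends on x. Each occurrence of y therefore brings in a y' = dy/dx via the chain rule.

With F(x, y) equal to the left-hand side minus the right, differentiate F term by term:
  d/dx[(x - 1)^2] = 2x - 2
  d/dx[(y - 3)^2] = 2·y'(y - 3)
  d/dx[-100] = 0
Adding these up, d/dx[F] = 0 becomes
  (2x - 2) + (2y - 6)·y' = 0,
so isolating y',
  dy/dx = -(2x - 2)/(2y - 6) = (1 - x)/(y - 3)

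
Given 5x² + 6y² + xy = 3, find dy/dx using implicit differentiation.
Differentiate both sides with respect to x, treating y as y(x). By the chain rule, any term containing y contributes a factor of y' = dy/dx when we differentiate it.

Move every term to one side and write the relation as F(x, y) = 0. Term by term,
  d/dx[5x^2] = 10x
  d/dx[xy] = x·y' + y
  d/dx[6y^2] = 12y·y'
  d/dx[-3] = 0

The pieces without y' make up ∂F/∂x and the coefficient of y' is ∂F/∂y:
  ∂F/∂x = 10x + y,
  ∂F/∂y = x + 12y.

Since d/dx[F] = ∂F/∂x + (∂F/∂y)·y' = 0, solve for y':
  (∂F/∂y)·y' = -∂F/∂x
  dy/dx = -(∂F/∂x)/(∂F/∂y) = -(10x + y)/(x + 12y) = (-10x - y)/(x + 12y)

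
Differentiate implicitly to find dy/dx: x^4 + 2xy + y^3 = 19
Differentiate both sides with respect to x, treating y as y(x). By the chain rule, any term containing y contributes a factor of y' = dy/dx when we differentiate it.

Move every term to one side and write the relation as F(x, y) = 0. Term by term,
  d/dx[x^4] = 4x^3
  d/dx[2xy] = 2x·y' + 2y
  d/dx[y^3] = 3y^2·y'
  d/dx[-19] = 0

The pieces without y' make up ∂F/∂x and the coefficient of y' is ∂F/∂y:
  ∂F/∂x = 4x^3 + 2y,
  ∂F/∂y = 2x + 3y^2.

Since d/dx[F] = ∂F/∂x + (∂F/∂y)·y' = 0, solve for y':
  (∂F/∂y)·y' = -∂F/∂x
  dy/dx = -(∂F/∂x)/(∂F/∂y) = -(4x^3 + 2y)/(2x + 3y^2) = 2(-2x^3 - y)/(2x + 3y^2)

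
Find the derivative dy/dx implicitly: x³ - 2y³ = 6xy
Take d/dx of both sides. Since y is implicitly a function of x, the chain rule attaches a y' = dy/dx factor whenever we differentiate through y.

Set F(x, y) = (left side) − (right side), so the curve is F = 0. Differentiating each term of F:
  d/dx[x^3] = 3x^2
  d/dx[-6xy] = -6x·y' - 6y
  d/dx[-2y^3] = -6y^2·y'

Collecting, the y'-free part is the partial derivative in x and the y' coefficient is the partial derivative in y:
  ∂F/∂x = 3x^2 - 6y
  ∂F/∂y = -6x - 6y^2

so d/dx[F(x, y(x))] = ∂F/∂x + (∂F/∂y)·y' = 0. Rearranging,
  dy/dx = -(∂F/∂x)/(∂F/∂y) = -(3x^2 - 6y)/(-6x - 6y^2) = (x^2/2 - y)/(x + y^2)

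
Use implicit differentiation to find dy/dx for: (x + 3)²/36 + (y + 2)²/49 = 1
Differentiate both sides with respect to x, treating y as y(x). By the chain rule, any term containing y contributes a factor of y' = dy/dx when we differentiate it.

Move every term to one side and write the relation as F(x, y) = 0. Term by term,
  d/dx[(x + 3)^2/36] = x/18 + 1/6
  d/dx[(y + 2)^2/49] = 2·y'(y + 2)/49
  d/dx[-1] = 0

The pieces without y' make up ∂F/∂x and the coefficient of y' is ∂F/∂y:
  ∂F/∂x = x/18 + 1/6,
  ∂F/∂y = 2y/49 + 4/49.

Since d/dx[F] = ∂F/∂x + (∂F/∂y)·y' = 0, solve for y':
  (∂F/∂y)·y' = -∂F/∂x
  dy/dx = -(∂F/∂x)/(∂F/∂y) = -(x/18 + 1/6)/(2y/49 + 4/49)
        = -((x + 3)/18)/(2(y + 2)/49) = 49(-x - 3)/(36(y + 2))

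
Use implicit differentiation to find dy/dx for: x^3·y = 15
Take d/dx of both sides. Since y is implicitly a function of x, the chain rule attaches a y' = dy/dx factor whenever we differentiate through y.

Set F(x, y) = (left side) − (right side), so the curve is F = 0. Differentiating each term of F:
  d/dx[x^3y] = x^3·y' + 3x^2y
  d/dx[-15] = 0

Collecting, the y'-free part is the partial derivative in x and the y' coefficient is the partial derivative in y:
  ∂F/∂x = 3x^2y
  ∂F/∂y = x^3

so d/dx[F(x, y(x))] = ∂F/∂x + (∂F/∂y)·y' = 0. Rearranging,
  dy/dx = -(∂F/∂x)/(∂F/∂y) = -(3x^2y)/(x^3) = -3y/x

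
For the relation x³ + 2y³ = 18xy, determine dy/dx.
Differentiate both sides with respect to x, treating y as y(x). By the chain rule, any term containing y contributes a factor of y' = dy/dx when we differentiate it.

Move every term to one side and write the relation as F(x, y) = 0. Term by term,
  d/dx[x^3] = 3x^2
  d/dx[-18xy] = -18x·y' - 18y
  d/dx[2y^3] = 6y^2·y'

The pieces without y' make up ∂F/∂x and the coefficient of y' is ∂F/∂y:
  ∂F/∂x = 3x^2 - 18y,
  ∂F/∂y = -18x + 6y^2.

Since d/dx[F] = ∂F/∂x + (∂F/∂y)·y' = 0, solve for y':
  (∂F/∂y)·y' = -∂F/∂x
  dy/dx = -(∂F/∂x)/(∂F/∂y) = -(3x^2 - 18y)/(-18x + 6y^2) = (x^2 - 6y)/(2(3x - y^2))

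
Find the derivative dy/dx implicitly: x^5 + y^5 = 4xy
Apply d/dx to both sides, remembering that y depends on x. Each occurrence of y therefore brings in a y' = dy/dx via the chain rule.

With F(x, y) equal to the left-hand side minus the right, differentiate F term by term:
  d/dx[x^5] = 5x^4
  d/dx[-4xy] = -4x·y' - 4y
  d/dx[y^5] = 5y^4·y'
Adding these up, d/dx[F] = 0 becomes
  (5x^4 - 4y) + (-4x + 5y^4)·y' = 0,
so isolating y',
  dy/dx = -(5x^4 - 4y)/(-4x + 5y^4) = (5x^4 - 4y)/(4x - 5y^4)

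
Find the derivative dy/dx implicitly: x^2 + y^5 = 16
Differentiate the relation implicitly: treat y = y(x) and apply the chain rule, so every y-derivative picks up a y' = dy/dx factor.

With everything moved to the left-hand side, differentiate term by term:
  d/dx[x^2] = 2x
  d/dx[y^5] = 5y^4·y'
  d/dx[-16] = 0

Separating the contributions that come from x directly and those that come through y:
  without y':      2x
  multiplying y':  5y^4

so (2x) + (5y^4)·y' = 0, and therefore
  dy/dx = -(2x)/(5y^4) = -2x/(5y^4)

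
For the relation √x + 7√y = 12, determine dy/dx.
Apply d/dx to both sides, remembering that y depends on x. Each occurrence of y therefore brings in a y' = dy/dx via the chain rule.

With F(x, y) equal to the left-hand side minus the right, differentiate F term by term:
  d/dx[√(x)] = 1/(2√(x))
  d/dx[7√(y)] = 7·y'/(2√(y))
  d/dx[-12] = 0
Adding these up, d/dx[F] = 0 becomes
  (1/(2√(x))) + (7/(2√(y)))·y' = 0,
so isolating y',
  dy/dx = -(1/(2√(x)))/(7/(2√(y))) = -√(y)/(7√(x))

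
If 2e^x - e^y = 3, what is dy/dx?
Take d/dx of both sides. Since y is implicitly a function of x, the chain rule attaches a y' = dy/dx factor whenever we differentiate through y.

Set F(x, y) = (left side) − (right side), so the curve is F = 0. Differentiating each term of F:
  d/dx[2e^(x)] = 2e^(x)
  d/dx[-e^(y)] = -y'·e^(y)
  d/dx[-3] = 0

Collecting, the y'-free part is the partial derivative in x and the y' coefficient is the partial derivative in y:
  ∂F/∂x = 2e^(x)
  ∂F/∂y = -e^(y)

so d/dx[F(x, y(x))] = ∂F/∂x + (∂F/∂y)·y' = 0. Rearranging,
  dy/dx = -(∂F/∂x)/(∂F/∂y) = -(2e^(x))/(-e^(y)) = 2e^(x - y)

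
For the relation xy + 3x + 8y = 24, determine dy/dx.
Apply d/dx to both sides, remembering that y depends on x. Each occurrence of y therefore brings in a y' = dy/dx via the chain rule.

With F(x, y) equal to the left-hand side minus the right, differentiate F term by term:
  d/dx[xy] = x·y' + y
  d/dx[3x] = 3
  d/dx[8y] = 8·y'
  d/dx[-24] = 0
Adding these up, d/dx[F] = 0 becomes
  (y + 3) + (x + 8)·y' = 0,
so isolating y',
  dy/dx = -(y + 3)/(x + 8) = (-y - 3)/(x + 8)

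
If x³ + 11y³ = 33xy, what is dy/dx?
Differentiate both sides with respect to x, treating y as y(x). By the chain rule, any term containing y contributes a factor of y' = dy/dx when we differentiate it.

Move every term to one side and write the relation as F(x, y) = 0. Term by term,
  d/dx[x^3] = 3x^2
  d/dx[-33xy] = -33x·y' - 33y
  d/dx[11y^3] = 33y^2·y'

The pieces without y' make up ∂F/∂x and the coefficient of y' is ∂F/∂y:
  ∂F/∂x = 3x^2 - 33y,
  ∂F/∂y = -33x + 33y^2.

Since d/dx[F] = ∂F/∂x + (∂F/∂y)·y' = 0, solve for y':
  (∂F/∂y)·y' = -∂F/∂x
  dy/dx = -(∂F/∂x)/(∂F/∂y) = -(3x^2 - 33y)/(-33x + 33y^2) = (x^2/11 - y)/(x - y^2)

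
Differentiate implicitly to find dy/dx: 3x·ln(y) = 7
Apply d/dx to both sides, remembering that y depends on x. Each occurrence of y therefore brings in a y' = dy/dx via the chain rule.

With F(x, y) equal to the left-hand side minus the right, differentiate F term by term:
  d/dx[3x·ln(y)] = 3x·y'/y + 3ln(y)
  d/dx[-7] = 0
Adding these up, d/dx[F] = 0 becomes
  (3ln(y)) + (3x/y)·y' = 0,
so isolating y',
  dy/dx = -(3ln(y))/(3x/y) = -y·ln(y)/x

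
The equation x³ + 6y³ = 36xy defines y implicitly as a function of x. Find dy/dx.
Differentiate the relation implicitly: treat y = y(x) and apply the chain rule, so every y-derivative picks up a y' = dy/dx factor.

With everything moved to the left-hand side, differentiate term by term:
  d/dx[x^3] = 3x^2
  d/dx[-36xy] = -36x·y' - 36y
  d/dx[6y^3] = 18y^2·y'

Separating the contributions that come from x directly and those that come through y:
  without y':      3x^2 - 36y
  multiplying y':  -36x + 18y^2

so (3x^2 - 36y) + (-36x + 18y^2)·y' = 0, and therefore
  dy/dx = -(3x^2 - 36y)/(-36x + 18y^2) = (x^2 - 12y)/(6(2x - y^2))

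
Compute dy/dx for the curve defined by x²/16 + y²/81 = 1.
Differentiate the relation implicitly: treat y = y(x) and apply the chain rule, so every y-derivative picks up a y' = dy/dx factor.

With everything moved to the left-hand side, differentiate term by term:
  d/dx[x^2/16] = x/8
  d/dx[y^2/81] = 2y·y'/81
  d/dx[-1] = 0

Separating the contributions that come from x directly and those that come through y:
  without y':      x/8
  multiplying y':  2y/81

so (x/8) + (2y/81)·y' = 0, and therefore
  dy/dx = -(x/8)/(2y/81) = -81x/(16y)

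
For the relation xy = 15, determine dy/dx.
Differentiate the relation implicitly: treat y = y(x) and apply the chain rule, so every y-derivative picks up a y' = dy/dx factor.

With everything moved to the left-hand side, differentiate term by term:
  d/dx[xy] = x·y' + y
  d/dx[-15] = 0

Separating the contributions that come from x directly and those that come through y:
  without y':      y
  multiplying y':  x

so (y) + (x)·y' = 0, and therefore
  dy/dx = -(y)/(x) = -y/x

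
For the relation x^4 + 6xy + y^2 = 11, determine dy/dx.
Take d/dx of both sides. Since y is implicitly a function of x, the chain rule attaches a y' = dy/dx factor whenever we differentiate through y.

Set F(x, y) = (left side) − (right side), so the curve is F = 0. Differentiating each term of F:
  d/dx[x^4] = 4x^3
  d/dx[6xy] = 6x·y' + 6y
  d/dx[y^2] = 2y·y'
  d/dx[-11] = 0

Collecting, the y'-free part is the partial derivative in x and the y' coefficient is the partial derivative in y:
  ∂F/∂x = 4x^3 + 6y
  ∂F/∂y = 6x + 2y

so d/dx[F(x, y(x))] = ∂F/∂x + (∂F/∂y)·y' = 0. Rearranging,
  dy/dx = -(∂F/∂x)/(∂F/∂y) = -(4x^3 + 6y)/(6x + 2y) = (-2x^3 - 3y)/(3x + y)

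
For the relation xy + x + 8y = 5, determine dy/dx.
Differentiate the relation implicitly: treat y = y(x) and apply the chain rule, so every y-derivative picks up a y' = dy/dx factor.

With everything moved to the left-hand side, differentiate term by term:
  d/dx[xy] = x·y' + y
  d/dx[x] = 1
  d/dx[8y] = 8·y'
  d/dx[-5] = 0

Separating the contributions that come from x directly and those that come through y:
  without y':      y + 1
  multiplying y':  x + 8

so (y + 1) + (x + 8)·y' = 0, and therefore
  dy/dx = -(y + 1)/(x + 8) = (-y - 1)/(x + 8)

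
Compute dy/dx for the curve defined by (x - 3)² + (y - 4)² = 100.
Take d/dx of both sides. Since y is implicitly a function of x, the chain rule attaches a y' = dy/dx factor whenever we differentiate through y.

Set F(x, y) = (left side) − (right side), so the curve is F = 0. Differentiating each term of F:
  d/dx[(x - 3)^2] = 2x - 6
  d/dx[(y - 4)^2] = 2·y'(y - 4)
  d/dx[-100] = 0

Collecting, the y'-free part is the partial derivative in x and the y' coefficient is the partial derivative in y:
  ∂F/∂x = 2x - 6
  ∂F/∂y = 2y - 8

so d/dx[F(x, y(x))] = ∂F/∂x + (∂F/∂y)·y' = 0. Rearranging,
  dy/dx = -(∂F/∂x)/(∂F/∂y) = -(2x - 6)/(2y - 8) = (3 - x)/(y - 4)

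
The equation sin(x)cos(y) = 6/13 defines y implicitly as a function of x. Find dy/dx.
Take d/dx of both sides. Since y is implicitly a function of x, the chain rule attaches a y' = dy/dx factor whenever we differentiate through y.

Set F(x, y) = (left side) − (right side), so the curve is F = 0. Differentiating each term of F:
  d/dx[sin(x)·cos(y)] = -y'·sin(x)·sin(y) + cos(x)·cos(y)
  d/dx[-6/13] = 0

Collecting, the y'-free part is the partial derivative in x and the y' coefficient is the partial derivative in y:
  ∂F/∂x = cos(x)·cos(y)
  ∂F/∂y = -sin(x)·sin(y)

so d/dx[F(x, y(x))] = ∂F/∂x + (∂F/∂y)·y' = 0. Rearranging,
  dy/dx = -(∂F/∂x)/(∂F/∂y) = -(cos(x)·cos(y))/(-sin(x)·sin(y)) = 1/(tan(x)·tan(y))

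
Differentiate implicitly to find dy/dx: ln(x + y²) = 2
Apply d/dx to both sides, remembering that y depends on x. Each occurrence of y therefore brings in a y' = dy/dx via the chain rule.

With F(x, y) equal to the left-hand side minus the right, differentiate F term by term:
  d/dx[ln(x + y^2)] = (2y·y' + 1)/(x + y^2)
  d/dx[-2] = 0
Adding these up, d/dx[F] = 0 becomes
  (1/(x + y^2)) + (2y/(x + y^2))·y' = 0,
so isolating y',
  dy/dx = -(1/(x + y^2))/(2y/(x + y^2)) = -1/(2y)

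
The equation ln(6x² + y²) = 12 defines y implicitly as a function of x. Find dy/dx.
Differentiate both sides with respect to x, treating y as y(x). By the chain rule, any term containing y contributes a factor of y' = dy/dx when we differentiate it.

Move every term to one side and write the relation as F(x, y) = 0. Term by term,
  d/dx[ln(6x^2 + y^2)] = (12x + 2y·y')/(6x^2 + y^2)
  d/dx[-12] = 0

The pieces without y' make up ∂F/∂x and the coefficient of y' is ∂F/∂y:
  ∂F/∂x = 12x/(6x^2 + y^2),
  ∂F/∂y = 2y/(6x^2 + y^2).

Since d/dx[F] = ∂F/∂x + (∂F/∂y)·y' = 0, solve for y':
  (∂F/∂y)·y' = -∂F/∂x
  dy/dx = -(∂F/∂x)/(∂F/∂y) = -(12x/(6x^2 + y^2))/(2y/(6x^2 + y^2)) = -6x/y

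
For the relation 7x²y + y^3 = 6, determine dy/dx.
Differentiate both sides with respect to x, treating y as y(x). By the chain rule, any term containing y contributes a factor of y' = dy/dx when we differentiate it.

Move every term to one side and write the relation as F(x, y) = 0. Term by term,
  d/dx[7x^2y] = 7x^2·y' + 14xy
  d/dx[y^3] = 3y^2·y'
  d/dx[-6] = 0

The pieces without y' make up ∂F/∂x and the coefficient of y' is ∂F/∂y:
  ∂F/∂x = 14xy,
  ∂F/∂y = 7x^2 + 3y^2.

Since d/dx[F] = ∂F/∂x + (∂F/∂y)·y' = 0, solve for y':
  (∂F/∂y)·y' = -∂F/∂x
  dy/dx = -(∂F/∂x)/(∂F/∂y) = -(14xy)/(7x^2 + 3y^2) = -14xy/(7x^2 + 3y^2)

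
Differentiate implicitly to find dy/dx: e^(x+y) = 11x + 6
Differentiate the relation implicitly: treat y = y(x) and apply the chain rule, so every y-derivative picks up a y' = dy/dx factor.

With everything moved to the left-hand side, differentiate term by term:
  d/dx[-11x] = -11
  d/dx[e^(x + y)] = (y' + 1)·e^(x + y)
  d/dx[-6] = 0

Separating the contributions that come from x directly and those that come through y:
  without y':      e^(x + y) - 11
  multiplying y':  e^(x + y)

so (e^(x + y) - 11) + (e^(x + y))·y' = 0, and therefore
  dy/dx = -(e^(x + y) - 11)/(e^(x + y)) = 11e^(-x - y) - 1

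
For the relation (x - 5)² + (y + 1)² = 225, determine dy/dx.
Differentiate both sides with respect to x, treating y as y(x). By the chain rule, any term containing y contributes a factor of y' = dy/dx when we differentiate it.

Move every term to one side and write the relation as F(x, y) = 0. Term by term,
  d/dx[(x - 5)^2] = 2x - 10
  d/dx[(y + 1)^2] = 2·y'(y + 1)
  d/dx[-225] = 0

The pieces without y' make up ∂F/∂x and the coefficient of y' is ∂F/∂y:
  ∂F/∂x = 2x - 10,
  ∂F/∂y = 2y + 2.

Since d/dx[F] = ∂F/∂x + (∂F/∂y)·y' = 0, solve for y':
  (∂F/∂y)·y' = -∂F/∂x
  dy/dx = -(∂F/∂x)/(∂F/∂y) = -(2x - 10)/(2y + 2) = (5 - x)/(y + 1)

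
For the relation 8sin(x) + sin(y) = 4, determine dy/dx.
Differentiate both sides with respect to x, treating y as y(x). By the chain rule, any term containing y contributes a factor of y' = dy/dx when we differentiate it.

Move every term to one side and write the relation as F(x, y) = 0. Term by term,
  d/dx[8sin(x)] = 8cos(x)
  d/dx[sin(y)] = y'·cos(y)
  d/dx[-4] = 0

The pieces without y' make up ∂F/∂x and the coefficient of y' is ∂F/∂y:
  ∂F/∂x = 8cos(x),
  ∂F/∂y = cos(y).

Since d/dx[F] = ∂F/∂x + (∂F/∂y)·y' = 0, solve for y':
  (∂F/∂y)·y' = -∂F/∂x
  dy/dx = -(∂F/∂x)/(∂F/∂y) = -(8cos(x))/(cos(y)) = -8cos(x)/cos(y)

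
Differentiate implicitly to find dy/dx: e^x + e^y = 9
Differentiate both sides with respect to x, treating y as y(x). By the chain rule, any term containing y contributes a factor of y' = dy/dx when we differentiate it.

Move every term to one side and write the relation as F(x, y) = 0. Term by term,
  d/dx[e^(x)] = e^(x)
  d/dx[e^(y)] = y'·e^(y)
  d/dx[-9] = 0

The pieces without y' make up ∂F/∂x and the coefficient of y' is ∂F/∂y:
  ∂F/∂x = e^(x),
  ∂F/∂y = e^(y).

Since d/dx[F] = ∂F/∂x + (∂F/∂y)·y' = 0, solve for y':
  (∂F/∂y)·y' = -∂F/∂x
  dy/dx = -(∂F/∂x)/(∂F/∂y) = -(e^(x))/(e^(y)) = -e^(x - y)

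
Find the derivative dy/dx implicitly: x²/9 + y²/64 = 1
Differentiate the relation implicitly: treat y = y(x) and apply the chain rule, so every y-derivative picks up a y' = dy/dx factor.

With everything moved to the left-hand side, differentiate term by term:
  d/dx[x^2/9] = 2x/9
  d/dx[y^2/64] = y·y'/32
  d/dx[-1] = 0

Separating the contributions that come from x directly and those that come through y:
  without y':      2x/9
  multiplying y':  y/32

so (2x/9) + (y/32)·y' = 0, and therefore
  dy/dx = -(2x/9)/(y/32) = -64x/(9y)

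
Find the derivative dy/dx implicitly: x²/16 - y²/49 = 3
Take d/dx of both sides. Since y is implicitly a function of x, the chain rule attaches a y' = dy/dx factor whenever we differentiate through y.

Set F(x, y) = (left side) − (right side), so the curve is F = 0. Differentiating each term of F:
  d/dx[x^2/16] = x/8
  d/dx[-y^2/49] = -2y·y'/49
  d/dx[-3] = 0

Collecting, the y'-free part is the partial derivative in x and the y' coefficient is the partial derivative in y:
  ∂F/∂x = x/8
  ∂F/∂y = -2y/49

so d/dx[F(x, y(x))] = ∂F/∂x + (∂F/∂y)·y' = 0. Rearranging,
  dy/dx = -(∂F/∂x)/(∂F/∂y) = -(x/8)/(-2y/49) = 49x/(16y)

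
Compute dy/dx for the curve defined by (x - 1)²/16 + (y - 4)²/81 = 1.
Differentiate the relation implicitly: treat y = y(x) and apply the chain rule, so every y-derivative picks up a y' = dy/dx factor.

With everything moved to the left-hand side, differentiate term by term:
  d/dx[(x - 1)^2/16] = x/8 - 1/8
  d/dx[(y - 4)^2/81] = 2·y'(y - 4)/81
  d/dx[-1] = 0

Separating the contributions that come from x directly and those that come through y:
  without y':      x/8 - 1/8
  multiplying y':  2y/81 - 8/81

so (x/8 - 1/8) + (2y/81 - 8/81)·y' = 0, and therefore
  dy/dx = -(x/8 - 1/8)/(2y/81 - 8/81)
        = -((x - 1)/8)/(2(y - 4)/81) = 81(1 - x)/(16(y - 4))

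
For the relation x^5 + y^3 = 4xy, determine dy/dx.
Take d/dx of both sides. Since y is implicitly a function of x, the chain rule attaches a y' = dy/dx factor whenever we differentiate through y.

Set F(x, y) = (left side) − (right side), so the curve is F = 0. Differentiating each term of F:
  d/dx[x^5] = 5x^4
  d/dx[-4xy] = -4x·y' - 4y
  d/dx[y^3] = 3y^2·y'

Collecting, the y'-free part is the partial derivative in x and the y' coefficient is the partial derivative in y:
  ∂F/∂x = 5x^4 - 4y
  ∂F/∂y = -4x + 3y^2

so d/dx[F(x, y(x))] = ∂F/∂x + (∂F/∂y)·y' = 0. Rearranging,
  dy/dx = -(∂F/∂x)/(∂F/∂y) = -(5x^4 - 4y)/(-4x + 3y^2) = (5x^4 - 4y)/(4x - 3y^2)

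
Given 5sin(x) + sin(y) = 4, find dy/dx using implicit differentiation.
Differentiate both sides with respect to x, treating y as y(x). By the chain rule, any term containing y contributes a factor of y' = dy/dx when we differentiate it.

Move every term to one side and write the relation as F(x, y) = 0. Term by term,
  d/dx[5sin(x)] = 5cos(x)
  d/dx[sin(y)] = y'·cos(y)
  d/dx[-4] = 0

The pieces without y' make up ∂F/∂x and the coefficient of y' is ∂F/∂y:
  ∂F/∂x = 5cos(x),
  ∂F/∂y = cos(y).

Since d/dx[F] = ∂F/∂x + (∂F/∂y)·y' = 0, solve for y':
  (∂F/∂y)·y' = -∂F/∂x
  dy/dx = -(∂F/∂x)/(∂F/∂y) = -(5cos(x))/(cos(y)) = -5cos(x)/cos(y)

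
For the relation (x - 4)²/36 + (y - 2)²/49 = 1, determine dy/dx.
Take d/dx of both sides. Since y is implicitly a function of x, the chain rule attaches a y' = dy/dx factor whenever we differentiate through y.

Set F(x, y) = (left side) − (right side), so the curve is F = 0. Differentiating each term of F:
  d/dx[(x - 4)^2/36] = x/18 - 2/9
  d/dx[(y - 2)^2/49] = 2·y'(y - 2)/49
  d/dx[-1] = 0

Collecting, the y'-free part is the partial derivative in x and the y' coefficient is the partial derivative in y:
  ∂F/∂x = x/18 - 2/9
  ∂F/∂y = 2y/49 - 4/49

so d/dx[F(x, y(x))] = ∂F/∂x + (∂F/∂y)·y' = 0. Rearranging,
  dy/dx = -(∂F/∂x)/(∂F/∂y) = -(x/18 - 2/9)/(2y/49 - 4/49)
        = -((x - 4)/18)/(2(y - 2)/49) = 49(4 - x)/(36(y - 2))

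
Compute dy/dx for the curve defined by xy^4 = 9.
Apply d/dx to both sides, remembering that y depends on x. Each occurrence of y therefore brings in a y' = dy/dx via the chain rule.

With F(x, y) equal to the left-hand side minus the right, differentiate F term by term:
  d/dx[xy^4] = 4xy^3·y' + y^4
  d/dx[-9] = 0
Adding these up, d/dx[F] = 0 becomes
  (y^4) + (4xy^3)·y' = 0,
so isolating y',
  dy/dx = -(y^4)/(4xy^3) = -y/(4x)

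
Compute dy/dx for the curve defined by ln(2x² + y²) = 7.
Apply d/dx to both sides, remembering that y depends on x. Each occurrence of y therefore brings in a y' = dy/dx via the chain rule.

With F(x, y) equal to the left-hand side minus the right, differentiate F term by term:
  d/dx[ln(2x^2 + y^2)] = (4x + 2y·y')/(2x^2 + y^2)
  d/dx[-7] = 0
Adding these up, d/dx[F] = 0 becomes
  (4x/(2x^2 + y^2)) + (2y/(2x^2 + y^2))·y' = 0,
so isolating y',
  dy/dx = -(4x/(2x^2 + y^2))/(2y/(2x^2 + y^2)) = -2x/y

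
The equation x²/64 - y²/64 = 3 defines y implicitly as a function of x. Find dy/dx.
Take d/dx of both sides. Since y is implicitly a function of x, the chain rule attaches a y' = dy/dx factor whenever we differentiate through y.

Set F(x, y) = (left side) − (right side), so the curve is F = 0. Differentiating each term of F:
  d/dx[x^2/64] = x/32
  d/dx[-y^2/64] = -y·y'/32
  d/dx[-3] = 0

Collecting, the y'-free part is the partial derivative in x and the y' coefficient is the partial derivative in y:
  ∂F/∂x = x/32
  ∂F/∂y = -y/32

so d/dx[F(x, y(x))] = ∂F/∂x + (∂F/∂y)·y' = 0. Rearranging,
  dy/dx = -(∂F/∂x)/(∂F/∂y) = -(x/32)/(-y/32) = x/y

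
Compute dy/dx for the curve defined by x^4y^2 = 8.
Differentiate the relation implicitly: treat y = y(x) and apply the chain rule, so every y-derivative picks up a y' = dy/dx factor.

With everything moved to the left-hand side, differentiate term by term:
  d/dx[x^4y^2] = 2x^4y·y' + 4x^3y^2
  d/dx[-8] = 0

Separating the contributions that come from x directly and those that come through y:
  without y':      4x^3y^2
  multiplying y':  2x^4y

so (4x^3y^2) + (2x^4y)·y' = 0, and therefore
  dy/dx = -(4x^3y^2)/(2x^4y) = -2y/x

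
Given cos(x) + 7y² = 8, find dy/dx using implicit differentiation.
Apply d/dx to both sides, remembering that y depends on x. Each occurrence of y therefore brings in a y' = dy/dx via the chain rule.

With F(x, y) equal to the left-hand side minus the right, differentiate F term by term:
  d/dx[7y^2] = 14y·y'
  d/dx[cos(x)] = -sin(x)
  d/dx[-8] = 0
Adding these up, d/dx[F] = 0 becomes
  (-sin(x)) + (14y)·y' = 0,
so isolating y',
  dy/dx = -(-sin(x))/(14y) = sin(x)/(14y)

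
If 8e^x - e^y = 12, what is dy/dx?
Apply d/dx to both sides, remembering that y depends on x. Each occurrence of y therefore brings in a y' = dy/dx via the chain rule.

With F(x, y) equal to the left-hand side minus the right, differentiate F term by term:
  d/dx[8e^(x)] = 8e^(x)
  d/dx[-e^(y)] = -y'·e^(y)
  d/dx[-12] = 0
Adding these up, d/dx[F] = 0 becomes
  (8e^(x)) + (-e^(y))·y' = 0,
so isolating y',
  dy/dx = -(8e^(x))/(-e^(y)) = 8e^(x - y)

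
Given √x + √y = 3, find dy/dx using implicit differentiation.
Differentiate the relation implicitly: treat y = y(x) and apply the chain rule, so every y-derivative picks up a y' = dy/dx factor.

With everything moved to the left-hand side, differentiate term by term:
  d/dx[√(x)] = 1/(2√(x))
  d/dx[√(y)] = y'/(2√(y))
  d/dx[-3] = 0

Separating the contributions that come from x directly and those that come through y:
  without y':      1/(2√(x))
  multiplying y':  1/(2√(y))

so (1/(2√(x))) + (1/(2√(y)))·y' = 0, and therefore
  dy/dx = -(1/(2√(x)))/(1/(2√(y))) = -√(y)/√(x)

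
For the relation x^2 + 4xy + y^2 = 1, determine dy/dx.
Take d/dx of both sides. Since y is implicitly a function of x, the chain rule attaches a y' = dy/dx factor whenever we differentiate through y.

Set F(x, y) = (left side) − (right side), so the curve is F = 0. Differentiating each term of F:
  d/dx[x^2] = 2x
  d/dx[4xy] = 4x·y' + 4y
  d/dx[y^2] = 2y·y'
  d/dx[-1] = 0

Collecting, the y'-free part is the partial derivative in x and the y' coefficient is the partial derivative in y:
  ∂F/∂x = 2x + 4y
  ∂F/∂y = 4x + 2y

so d/dx[F(x, y(x))] = ∂F/∂x + (∂F/∂y)·y' = 0. Rearranging,
  dy/dx = -(∂F/∂x)/(∂F/∂y) = -(2x + 4y)/(4x + 2y) = (-x - 2y)/(2x + y)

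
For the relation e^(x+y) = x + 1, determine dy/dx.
Differentiate both sides with respect to x, treating y as y(x). By the chain rule, any term containing y contributes a factor of y' = dy/dx when we differentiate it.

Move every term to one side and write the relation as F(x, y) = 0. Term by term,
  d/dx[-x] = -1
  d/dx[e^(x + y)] = (y' + 1)·e^(x + y)
  d/dx[-1] = 0

The pieces without y' make up ∂F/∂x and the coefficient of y' is ∂F/∂y:
  ∂F/∂x = e^(x + y) - 1,
  ∂F/∂y = e^(x + y).

Since d/dx[F] = ∂F/∂x + (∂F/∂y)·y' = 0, solve for y':
  (∂F/∂y)·y' = -∂F/∂x
  dy/dx = -(∂F/∂x)/(∂F/∂y) = -(e^(x + y) - 1)/(e^(x + y)) = e^(-x - y) - 1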